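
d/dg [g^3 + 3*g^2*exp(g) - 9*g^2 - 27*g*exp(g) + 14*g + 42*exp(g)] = 3*g^2*exp(g) + 3*g^2 - 21*g*exp(g) - 18*g + 15*exp(g) + 14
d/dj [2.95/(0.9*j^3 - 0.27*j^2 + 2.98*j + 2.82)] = (-7.965*j^2 + 1.593*j - 8.791)/(0.9*j^3 - 0.27*j^2 + 2.98*j + 2.82)^2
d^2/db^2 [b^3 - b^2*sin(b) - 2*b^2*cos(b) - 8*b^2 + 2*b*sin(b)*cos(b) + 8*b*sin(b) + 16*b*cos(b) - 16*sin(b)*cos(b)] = b^2*sin(b) + 2*b^2*cos(b) - 4*b*sin(2*b) - 20*b*cos(b) + 6*b - 34*sin(b) + 32*sin(2*b) + 12*cos(b) + 4*cos(2*b) - 16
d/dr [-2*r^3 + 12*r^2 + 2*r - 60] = -6*r^2 + 24*r + 2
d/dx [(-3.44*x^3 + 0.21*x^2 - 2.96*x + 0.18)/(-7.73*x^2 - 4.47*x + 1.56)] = (26.5912*x^4 + 30.7536*x^3 - 39.9187*x^2 + 3.438*x - 3.813)/(59.7529*x^4 + 69.1062*x^3 - 4.1367*x^2 - 13.9464*x + 2.4336)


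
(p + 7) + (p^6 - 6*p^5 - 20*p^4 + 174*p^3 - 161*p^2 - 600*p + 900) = p^6 - 6*p^5 - 20*p^4 + 174*p^3 - 161*p^2 - 599*p + 907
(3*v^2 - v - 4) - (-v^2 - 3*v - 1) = 4*v^2 + 2*v - 3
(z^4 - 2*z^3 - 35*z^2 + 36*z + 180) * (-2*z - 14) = -2*z^5 - 10*z^4 + 98*z^3 + 418*z^2 - 864*z - 2520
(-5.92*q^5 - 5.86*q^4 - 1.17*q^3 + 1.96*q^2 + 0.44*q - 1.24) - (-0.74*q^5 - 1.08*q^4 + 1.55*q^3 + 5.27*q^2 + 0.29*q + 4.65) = -5.18*q^5 - 4.78*q^4 - 2.72*q^3 - 3.31*q^2 + 0.15*q - 5.89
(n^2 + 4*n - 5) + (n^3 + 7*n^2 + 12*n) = n^3 + 8*n^2 + 16*n - 5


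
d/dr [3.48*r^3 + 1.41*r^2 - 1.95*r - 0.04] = 10.44*r^2 + 2.82*r - 1.95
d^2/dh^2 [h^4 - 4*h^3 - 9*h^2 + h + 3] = 12*h^2 - 24*h - 18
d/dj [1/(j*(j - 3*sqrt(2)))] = (-2*j + 3*sqrt(2))/(j^2*(j^2 - 6*sqrt(2)*j + 18))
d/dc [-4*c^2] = -8*c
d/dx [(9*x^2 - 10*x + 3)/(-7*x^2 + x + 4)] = (-61*x^2 + 114*x - 43)/(49*x^4 - 14*x^3 - 55*x^2 + 8*x + 16)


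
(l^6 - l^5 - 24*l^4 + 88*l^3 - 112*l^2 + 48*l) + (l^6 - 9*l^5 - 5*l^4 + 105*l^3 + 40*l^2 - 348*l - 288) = 2*l^6 - 10*l^5 - 29*l^4 + 193*l^3 - 72*l^2 - 300*l - 288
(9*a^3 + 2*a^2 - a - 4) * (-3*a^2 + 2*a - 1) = -27*a^5 + 12*a^4 - 2*a^3 + 8*a^2 - 7*a + 4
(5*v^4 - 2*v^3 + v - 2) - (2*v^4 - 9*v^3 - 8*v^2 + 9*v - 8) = 3*v^4 + 7*v^3 + 8*v^2 - 8*v + 6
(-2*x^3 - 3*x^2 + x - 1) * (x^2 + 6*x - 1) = -2*x^5 - 15*x^4 - 15*x^3 + 8*x^2 - 7*x + 1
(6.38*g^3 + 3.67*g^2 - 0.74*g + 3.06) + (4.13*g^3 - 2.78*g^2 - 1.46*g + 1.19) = 10.51*g^3 + 0.89*g^2 - 2.2*g + 4.25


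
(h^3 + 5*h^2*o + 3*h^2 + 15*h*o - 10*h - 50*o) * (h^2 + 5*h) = h^5 + 5*h^4*o + 8*h^4 + 40*h^3*o + 5*h^3 + 25*h^2*o - 50*h^2 - 250*h*o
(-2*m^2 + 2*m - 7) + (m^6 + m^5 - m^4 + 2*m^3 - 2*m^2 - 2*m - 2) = m^6 + m^5 - m^4 + 2*m^3 - 4*m^2 - 9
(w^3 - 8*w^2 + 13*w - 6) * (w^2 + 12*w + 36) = w^5 + 4*w^4 - 47*w^3 - 138*w^2 + 396*w - 216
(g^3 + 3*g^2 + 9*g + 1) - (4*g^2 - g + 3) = g^3 - g^2 + 10*g - 2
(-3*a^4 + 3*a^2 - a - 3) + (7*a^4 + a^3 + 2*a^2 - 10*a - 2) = 4*a^4 + a^3 + 5*a^2 - 11*a - 5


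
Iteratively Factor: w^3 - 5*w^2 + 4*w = (w - 4)*(w^2 - w) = (w - 4)*(w - 1)*(w)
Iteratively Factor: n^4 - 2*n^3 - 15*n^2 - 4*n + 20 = (n - 5)*(n^3 + 3*n^2 - 4) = (n - 5)*(n + 2)*(n^2 + n - 2) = (n - 5)*(n + 2)^2*(n - 1)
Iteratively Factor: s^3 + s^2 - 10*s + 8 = (s - 1)*(s^2 + 2*s - 8) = (s - 1)*(s + 4)*(s - 2)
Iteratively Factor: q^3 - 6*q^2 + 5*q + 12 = (q - 3)*(q^2 - 3*q - 4) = (q - 3)*(q + 1)*(q - 4)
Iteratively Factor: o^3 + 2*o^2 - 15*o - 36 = (o - 4)*(o^2 + 6*o + 9) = (o - 4)*(o + 3)*(o + 3)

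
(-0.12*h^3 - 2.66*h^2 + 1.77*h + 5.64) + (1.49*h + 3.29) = -0.12*h^3 - 2.66*h^2 + 3.26*h + 8.93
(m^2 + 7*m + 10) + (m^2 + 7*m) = 2*m^2 + 14*m + 10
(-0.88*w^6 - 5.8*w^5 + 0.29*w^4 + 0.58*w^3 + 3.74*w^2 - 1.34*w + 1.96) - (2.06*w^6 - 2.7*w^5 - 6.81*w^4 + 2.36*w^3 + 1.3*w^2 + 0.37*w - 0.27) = -2.94*w^6 - 3.1*w^5 + 7.1*w^4 - 1.78*w^3 + 2.44*w^2 - 1.71*w + 2.23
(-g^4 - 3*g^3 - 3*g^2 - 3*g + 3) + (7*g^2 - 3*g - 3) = -g^4 - 3*g^3 + 4*g^2 - 6*g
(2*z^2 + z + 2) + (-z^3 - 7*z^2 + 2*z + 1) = -z^3 - 5*z^2 + 3*z + 3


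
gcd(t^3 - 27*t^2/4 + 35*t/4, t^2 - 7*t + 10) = t - 5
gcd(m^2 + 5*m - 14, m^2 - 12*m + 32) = 1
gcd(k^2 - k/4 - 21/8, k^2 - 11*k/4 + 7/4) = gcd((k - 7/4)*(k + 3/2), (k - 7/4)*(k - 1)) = k - 7/4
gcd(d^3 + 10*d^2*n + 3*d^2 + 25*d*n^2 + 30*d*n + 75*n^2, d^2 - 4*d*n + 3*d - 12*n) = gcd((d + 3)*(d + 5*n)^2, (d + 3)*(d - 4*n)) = d + 3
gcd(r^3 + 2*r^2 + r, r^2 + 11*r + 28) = 1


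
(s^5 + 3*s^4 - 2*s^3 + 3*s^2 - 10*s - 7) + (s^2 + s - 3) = s^5 + 3*s^4 - 2*s^3 + 4*s^2 - 9*s - 10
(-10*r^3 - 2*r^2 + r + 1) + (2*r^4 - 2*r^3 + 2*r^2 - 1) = 2*r^4 - 12*r^3 + r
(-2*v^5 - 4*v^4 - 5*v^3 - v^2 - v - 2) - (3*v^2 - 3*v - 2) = -2*v^5 - 4*v^4 - 5*v^3 - 4*v^2 + 2*v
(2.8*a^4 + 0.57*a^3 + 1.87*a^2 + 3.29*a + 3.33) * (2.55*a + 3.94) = 7.14*a^5 + 12.4855*a^4 + 7.0143*a^3 + 15.7573*a^2 + 21.4541*a + 13.1202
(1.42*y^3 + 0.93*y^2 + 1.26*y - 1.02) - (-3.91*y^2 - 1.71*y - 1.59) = 1.42*y^3 + 4.84*y^2 + 2.97*y + 0.57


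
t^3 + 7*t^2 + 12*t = t*(t + 3)*(t + 4)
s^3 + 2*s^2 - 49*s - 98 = (s - 7)*(s + 2)*(s + 7)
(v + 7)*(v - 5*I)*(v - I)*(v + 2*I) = v^4 + 7*v^3 - 4*I*v^3 + 7*v^2 - 28*I*v^2 + 49*v - 10*I*v - 70*I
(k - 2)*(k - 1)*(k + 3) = k^3 - 7*k + 6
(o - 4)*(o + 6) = o^2 + 2*o - 24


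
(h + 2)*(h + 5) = h^2 + 7*h + 10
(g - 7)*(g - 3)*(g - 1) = g^3 - 11*g^2 + 31*g - 21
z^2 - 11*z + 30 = (z - 6)*(z - 5)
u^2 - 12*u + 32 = (u - 8)*(u - 4)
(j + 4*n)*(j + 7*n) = j^2 + 11*j*n + 28*n^2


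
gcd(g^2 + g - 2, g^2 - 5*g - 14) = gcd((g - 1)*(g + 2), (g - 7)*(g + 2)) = g + 2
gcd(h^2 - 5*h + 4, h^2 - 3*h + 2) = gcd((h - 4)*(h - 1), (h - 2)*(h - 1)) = h - 1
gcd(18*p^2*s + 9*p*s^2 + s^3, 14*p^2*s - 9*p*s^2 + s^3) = s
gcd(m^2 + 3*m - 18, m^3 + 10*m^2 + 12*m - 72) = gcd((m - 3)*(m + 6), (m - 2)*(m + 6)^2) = m + 6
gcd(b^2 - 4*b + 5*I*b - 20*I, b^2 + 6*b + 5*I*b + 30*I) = b + 5*I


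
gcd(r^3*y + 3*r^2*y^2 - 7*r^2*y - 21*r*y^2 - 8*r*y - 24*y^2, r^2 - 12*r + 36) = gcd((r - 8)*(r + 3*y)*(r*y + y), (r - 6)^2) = 1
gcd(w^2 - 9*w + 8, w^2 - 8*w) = w - 8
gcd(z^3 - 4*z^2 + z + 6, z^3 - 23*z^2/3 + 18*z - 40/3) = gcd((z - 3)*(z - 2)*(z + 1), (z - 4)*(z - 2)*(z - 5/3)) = z - 2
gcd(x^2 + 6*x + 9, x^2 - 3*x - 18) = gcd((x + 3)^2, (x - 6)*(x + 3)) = x + 3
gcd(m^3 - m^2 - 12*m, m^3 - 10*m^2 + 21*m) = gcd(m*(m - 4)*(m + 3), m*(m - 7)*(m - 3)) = m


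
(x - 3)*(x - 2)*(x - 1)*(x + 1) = x^4 - 5*x^3 + 5*x^2 + 5*x - 6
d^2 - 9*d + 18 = (d - 6)*(d - 3)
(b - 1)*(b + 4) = b^2 + 3*b - 4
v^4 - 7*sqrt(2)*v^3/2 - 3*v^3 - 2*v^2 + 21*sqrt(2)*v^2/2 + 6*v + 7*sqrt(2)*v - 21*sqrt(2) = (v - 3)*(v - 7*sqrt(2)/2)*(v - sqrt(2))*(v + sqrt(2))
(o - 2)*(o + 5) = o^2 + 3*o - 10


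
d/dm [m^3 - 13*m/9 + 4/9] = 3*m^2 - 13/9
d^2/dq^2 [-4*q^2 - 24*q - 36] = -8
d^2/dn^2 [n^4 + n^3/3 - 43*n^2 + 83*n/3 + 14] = 12*n^2 + 2*n - 86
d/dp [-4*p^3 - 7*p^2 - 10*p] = -12*p^2 - 14*p - 10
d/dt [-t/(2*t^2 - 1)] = (2*t^2 + 1)/(2*t^2 - 1)^2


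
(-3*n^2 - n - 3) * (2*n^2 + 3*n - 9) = -6*n^4 - 11*n^3 + 18*n^2 + 27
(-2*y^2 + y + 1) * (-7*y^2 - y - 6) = 14*y^4 - 5*y^3 + 4*y^2 - 7*y - 6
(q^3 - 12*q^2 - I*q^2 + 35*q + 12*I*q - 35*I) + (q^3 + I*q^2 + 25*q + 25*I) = 2*q^3 - 12*q^2 + 60*q + 12*I*q - 10*I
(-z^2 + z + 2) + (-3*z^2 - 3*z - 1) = -4*z^2 - 2*z + 1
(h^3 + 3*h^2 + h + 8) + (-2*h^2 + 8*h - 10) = h^3 + h^2 + 9*h - 2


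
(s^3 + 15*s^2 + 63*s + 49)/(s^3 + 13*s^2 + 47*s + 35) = (s + 7)/(s + 5)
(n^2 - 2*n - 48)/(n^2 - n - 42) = (n - 8)/(n - 7)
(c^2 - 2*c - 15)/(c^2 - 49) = (c^2 - 2*c - 15)/(c^2 - 49)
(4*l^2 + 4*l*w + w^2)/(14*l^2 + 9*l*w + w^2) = (2*l + w)/(7*l + w)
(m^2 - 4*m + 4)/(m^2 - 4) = (m - 2)/(m + 2)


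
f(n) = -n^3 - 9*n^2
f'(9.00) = -405.00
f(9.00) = -1458.00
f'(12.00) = -648.00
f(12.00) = -3024.00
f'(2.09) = -50.72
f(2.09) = -48.44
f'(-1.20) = 17.28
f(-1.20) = -11.23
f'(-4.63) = 19.03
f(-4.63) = -93.68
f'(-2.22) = 25.17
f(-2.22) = -33.41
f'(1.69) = -38.99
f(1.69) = -30.53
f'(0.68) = -13.63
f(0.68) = -4.48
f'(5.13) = -171.29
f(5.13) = -371.86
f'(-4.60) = 19.32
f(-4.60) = -93.10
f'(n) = -3*n^2 - 18*n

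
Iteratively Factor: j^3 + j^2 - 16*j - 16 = (j - 4)*(j^2 + 5*j + 4) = (j - 4)*(j + 4)*(j + 1)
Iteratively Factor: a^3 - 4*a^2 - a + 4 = (a - 4)*(a^2 - 1) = (a - 4)*(a - 1)*(a + 1)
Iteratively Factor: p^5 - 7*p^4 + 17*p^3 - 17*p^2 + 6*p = (p - 2)*(p^4 - 5*p^3 + 7*p^2 - 3*p) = (p - 2)*(p - 1)*(p^3 - 4*p^2 + 3*p) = (p - 3)*(p - 2)*(p - 1)*(p^2 - p) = p*(p - 3)*(p - 2)*(p - 1)*(p - 1)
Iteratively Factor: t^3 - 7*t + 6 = (t - 2)*(t^2 + 2*t - 3) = (t - 2)*(t - 1)*(t + 3)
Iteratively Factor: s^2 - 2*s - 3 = (s + 1)*(s - 3)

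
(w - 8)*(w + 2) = w^2 - 6*w - 16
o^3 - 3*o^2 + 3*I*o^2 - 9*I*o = o*(o - 3)*(o + 3*I)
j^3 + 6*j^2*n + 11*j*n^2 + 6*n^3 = (j + n)*(j + 2*n)*(j + 3*n)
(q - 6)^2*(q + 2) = q^3 - 10*q^2 + 12*q + 72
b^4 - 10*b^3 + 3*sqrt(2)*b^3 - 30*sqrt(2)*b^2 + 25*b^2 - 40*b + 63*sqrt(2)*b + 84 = (b - 7)*(b - 3)*(b + sqrt(2))*(b + 2*sqrt(2))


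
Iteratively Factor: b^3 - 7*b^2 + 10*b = (b - 2)*(b^2 - 5*b) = b*(b - 2)*(b - 5)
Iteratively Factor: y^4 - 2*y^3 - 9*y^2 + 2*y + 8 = (y + 2)*(y^3 - 4*y^2 - y + 4) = (y - 1)*(y + 2)*(y^2 - 3*y - 4) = (y - 1)*(y + 1)*(y + 2)*(y - 4)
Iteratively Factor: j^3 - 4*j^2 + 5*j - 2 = (j - 1)*(j^2 - 3*j + 2) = (j - 2)*(j - 1)*(j - 1)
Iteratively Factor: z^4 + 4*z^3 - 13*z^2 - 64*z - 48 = (z - 4)*(z^3 + 8*z^2 + 19*z + 12) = (z - 4)*(z + 3)*(z^2 + 5*z + 4) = (z - 4)*(z + 3)*(z + 4)*(z + 1)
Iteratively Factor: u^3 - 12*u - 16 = (u + 2)*(u^2 - 2*u - 8) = (u + 2)^2*(u - 4)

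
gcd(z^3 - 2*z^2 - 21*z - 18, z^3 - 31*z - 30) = z^2 - 5*z - 6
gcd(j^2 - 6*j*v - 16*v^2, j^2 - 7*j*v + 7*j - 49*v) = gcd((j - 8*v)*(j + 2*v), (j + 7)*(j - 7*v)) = 1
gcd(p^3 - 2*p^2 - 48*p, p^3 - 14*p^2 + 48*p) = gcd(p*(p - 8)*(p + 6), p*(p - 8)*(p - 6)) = p^2 - 8*p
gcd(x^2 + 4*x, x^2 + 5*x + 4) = x + 4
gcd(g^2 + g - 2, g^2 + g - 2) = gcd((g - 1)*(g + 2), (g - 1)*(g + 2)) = g^2 + g - 2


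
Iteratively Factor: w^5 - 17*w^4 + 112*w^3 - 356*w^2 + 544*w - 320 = (w - 4)*(w^4 - 13*w^3 + 60*w^2 - 116*w + 80) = (w - 4)*(w - 2)*(w^3 - 11*w^2 + 38*w - 40) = (w - 4)*(w - 2)^2*(w^2 - 9*w + 20) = (w - 4)^2*(w - 2)^2*(w - 5)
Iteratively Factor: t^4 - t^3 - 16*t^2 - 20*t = (t - 5)*(t^3 + 4*t^2 + 4*t) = (t - 5)*(t + 2)*(t^2 + 2*t) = t*(t - 5)*(t + 2)*(t + 2)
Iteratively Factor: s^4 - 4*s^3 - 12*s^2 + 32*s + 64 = (s - 4)*(s^3 - 12*s - 16) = (s - 4)*(s + 2)*(s^2 - 2*s - 8) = (s - 4)^2*(s + 2)*(s + 2)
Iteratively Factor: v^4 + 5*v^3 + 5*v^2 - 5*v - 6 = (v + 2)*(v^3 + 3*v^2 - v - 3) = (v - 1)*(v + 2)*(v^2 + 4*v + 3) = (v - 1)*(v + 2)*(v + 3)*(v + 1)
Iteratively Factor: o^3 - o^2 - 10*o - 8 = (o + 1)*(o^2 - 2*o - 8) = (o - 4)*(o + 1)*(o + 2)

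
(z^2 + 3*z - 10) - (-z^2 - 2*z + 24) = 2*z^2 + 5*z - 34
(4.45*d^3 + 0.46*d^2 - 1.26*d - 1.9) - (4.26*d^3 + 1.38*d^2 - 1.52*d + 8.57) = 0.19*d^3 - 0.92*d^2 + 0.26*d - 10.47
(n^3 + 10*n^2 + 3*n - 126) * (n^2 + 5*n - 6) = n^5 + 15*n^4 + 47*n^3 - 171*n^2 - 648*n + 756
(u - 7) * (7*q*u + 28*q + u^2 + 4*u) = 7*q*u^2 - 21*q*u - 196*q + u^3 - 3*u^2 - 28*u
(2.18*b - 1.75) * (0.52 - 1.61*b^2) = -3.5098*b^3 + 2.8175*b^2 + 1.1336*b - 0.91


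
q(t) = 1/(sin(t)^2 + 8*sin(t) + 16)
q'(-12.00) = -0.02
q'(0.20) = -0.03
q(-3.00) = 0.07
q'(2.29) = 0.01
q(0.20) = 0.06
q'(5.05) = -0.02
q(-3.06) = 0.07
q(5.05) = 0.11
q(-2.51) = 0.09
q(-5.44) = 0.04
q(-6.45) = 0.07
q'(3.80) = 0.04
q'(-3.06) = 0.03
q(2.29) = 0.04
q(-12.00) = 0.05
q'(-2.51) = 0.04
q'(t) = (-2*sin(t)*cos(t) - 8*cos(t))/(sin(t)^2 + 8*sin(t) + 16)^2 = -2*cos(t)/(sin(t) + 4)^3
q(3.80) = 0.09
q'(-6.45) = -0.03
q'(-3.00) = 0.03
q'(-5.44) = -0.01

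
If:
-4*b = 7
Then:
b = -7/4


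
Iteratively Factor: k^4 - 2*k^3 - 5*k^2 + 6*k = (k - 3)*(k^3 + k^2 - 2*k) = (k - 3)*(k + 2)*(k^2 - k) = (k - 3)*(k - 1)*(k + 2)*(k)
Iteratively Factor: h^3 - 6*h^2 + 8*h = (h - 4)*(h^2 - 2*h) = (h - 4)*(h - 2)*(h)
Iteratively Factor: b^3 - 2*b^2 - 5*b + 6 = (b - 3)*(b^2 + b - 2) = (b - 3)*(b + 2)*(b - 1)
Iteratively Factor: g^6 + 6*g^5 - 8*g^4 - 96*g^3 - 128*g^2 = (g - 4)*(g^5 + 10*g^4 + 32*g^3 + 32*g^2) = (g - 4)*(g + 4)*(g^4 + 6*g^3 + 8*g^2) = g*(g - 4)*(g + 4)*(g^3 + 6*g^2 + 8*g) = g*(g - 4)*(g + 4)^2*(g^2 + 2*g) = g^2*(g - 4)*(g + 4)^2*(g + 2)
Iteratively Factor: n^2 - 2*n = (n)*(n - 2)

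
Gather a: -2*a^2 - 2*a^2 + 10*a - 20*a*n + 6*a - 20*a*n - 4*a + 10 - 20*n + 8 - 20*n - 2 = -4*a^2 + a*(12 - 40*n) - 40*n + 16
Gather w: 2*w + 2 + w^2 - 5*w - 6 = w^2 - 3*w - 4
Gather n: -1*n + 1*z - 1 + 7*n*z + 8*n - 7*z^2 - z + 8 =n*(7*z + 7) - 7*z^2 + 7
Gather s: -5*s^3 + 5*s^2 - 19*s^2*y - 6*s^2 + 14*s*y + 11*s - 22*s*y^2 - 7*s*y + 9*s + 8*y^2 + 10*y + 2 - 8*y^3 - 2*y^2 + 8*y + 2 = -5*s^3 + s^2*(-19*y - 1) + s*(-22*y^2 + 7*y + 20) - 8*y^3 + 6*y^2 + 18*y + 4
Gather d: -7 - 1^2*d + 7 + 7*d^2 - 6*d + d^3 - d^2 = d^3 + 6*d^2 - 7*d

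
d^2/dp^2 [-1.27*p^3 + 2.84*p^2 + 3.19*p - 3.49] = 5.68 - 7.62*p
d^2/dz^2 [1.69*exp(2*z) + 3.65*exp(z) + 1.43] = (6.76*exp(z) + 3.65)*exp(z)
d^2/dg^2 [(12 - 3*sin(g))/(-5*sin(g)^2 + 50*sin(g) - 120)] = 3*(-6*sin(g) + cos(g)^2 + 1)/(5*(sin(g) - 6)^3)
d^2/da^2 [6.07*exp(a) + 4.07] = 6.07*exp(a)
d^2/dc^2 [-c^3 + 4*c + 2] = -6*c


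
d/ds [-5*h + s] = 1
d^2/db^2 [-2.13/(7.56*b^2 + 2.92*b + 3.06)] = (243.474336*b^2 + 94.040352*b - 2.13*(15.12*b + 2.92)*(30.24*b + 5.84) + 98.549136)/(7.56*b^2 + 2.92*b + 3.06)^3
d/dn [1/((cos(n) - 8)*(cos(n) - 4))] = 2*(cos(n) - 6)*sin(n)/((cos(n) - 8)^2*(cos(n) - 4)^2)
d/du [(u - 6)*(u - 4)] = 2*u - 10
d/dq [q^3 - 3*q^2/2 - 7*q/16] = 3*q^2 - 3*q - 7/16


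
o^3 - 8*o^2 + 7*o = o*(o - 7)*(o - 1)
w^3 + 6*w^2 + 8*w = w*(w + 2)*(w + 4)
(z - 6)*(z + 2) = z^2 - 4*z - 12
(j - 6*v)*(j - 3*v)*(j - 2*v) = j^3 - 11*j^2*v + 36*j*v^2 - 36*v^3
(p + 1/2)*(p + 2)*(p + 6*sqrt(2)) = p^3 + 5*p^2/2 + 6*sqrt(2)*p^2 + p + 15*sqrt(2)*p + 6*sqrt(2)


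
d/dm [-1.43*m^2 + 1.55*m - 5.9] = 1.55 - 2.86*m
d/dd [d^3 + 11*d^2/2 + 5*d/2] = 3*d^2 + 11*d + 5/2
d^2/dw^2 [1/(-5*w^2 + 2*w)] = 2*(5*w*(5*w - 2) - 4*(5*w - 1)^2)/(w^3*(5*w - 2)^3)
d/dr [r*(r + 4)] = 2*r + 4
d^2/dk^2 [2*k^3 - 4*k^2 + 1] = 12*k - 8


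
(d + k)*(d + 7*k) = d^2 + 8*d*k + 7*k^2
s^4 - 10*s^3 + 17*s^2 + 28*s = s*(s - 7)*(s - 4)*(s + 1)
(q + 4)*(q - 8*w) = q^2 - 8*q*w + 4*q - 32*w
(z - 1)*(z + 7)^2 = z^3 + 13*z^2 + 35*z - 49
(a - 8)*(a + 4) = a^2 - 4*a - 32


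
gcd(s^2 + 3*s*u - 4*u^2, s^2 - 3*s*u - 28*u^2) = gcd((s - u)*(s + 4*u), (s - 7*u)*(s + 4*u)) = s + 4*u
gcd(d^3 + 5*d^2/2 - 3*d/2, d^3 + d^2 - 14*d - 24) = d + 3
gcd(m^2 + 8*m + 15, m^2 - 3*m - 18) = m + 3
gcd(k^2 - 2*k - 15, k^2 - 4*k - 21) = k + 3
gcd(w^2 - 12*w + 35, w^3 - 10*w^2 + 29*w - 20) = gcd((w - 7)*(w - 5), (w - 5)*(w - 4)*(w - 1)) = w - 5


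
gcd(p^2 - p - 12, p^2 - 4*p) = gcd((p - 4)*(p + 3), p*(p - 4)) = p - 4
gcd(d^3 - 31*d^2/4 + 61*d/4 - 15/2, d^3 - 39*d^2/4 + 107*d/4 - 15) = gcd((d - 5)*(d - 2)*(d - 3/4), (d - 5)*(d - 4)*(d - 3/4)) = d^2 - 23*d/4 + 15/4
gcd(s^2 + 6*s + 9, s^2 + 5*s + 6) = s + 3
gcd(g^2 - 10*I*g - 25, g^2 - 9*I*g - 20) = g - 5*I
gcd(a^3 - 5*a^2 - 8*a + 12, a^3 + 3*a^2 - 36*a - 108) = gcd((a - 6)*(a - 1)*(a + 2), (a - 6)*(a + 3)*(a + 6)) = a - 6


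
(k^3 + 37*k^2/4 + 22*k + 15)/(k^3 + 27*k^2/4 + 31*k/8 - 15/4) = 2*(k + 2)/(2*k - 1)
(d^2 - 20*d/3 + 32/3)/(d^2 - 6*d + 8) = (d - 8/3)/(d - 2)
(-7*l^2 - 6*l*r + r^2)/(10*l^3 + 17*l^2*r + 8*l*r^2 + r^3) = (-7*l + r)/(10*l^2 + 7*l*r + r^2)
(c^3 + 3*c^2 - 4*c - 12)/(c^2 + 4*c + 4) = (c^2 + c - 6)/(c + 2)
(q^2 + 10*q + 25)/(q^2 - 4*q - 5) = (q^2 + 10*q + 25)/(q^2 - 4*q - 5)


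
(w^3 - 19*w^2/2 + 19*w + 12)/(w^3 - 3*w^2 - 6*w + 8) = (w^2 - 11*w/2 - 3)/(w^2 + w - 2)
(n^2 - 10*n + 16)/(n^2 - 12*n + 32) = (n - 2)/(n - 4)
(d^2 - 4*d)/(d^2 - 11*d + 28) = d/(d - 7)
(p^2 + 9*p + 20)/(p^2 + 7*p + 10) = (p + 4)/(p + 2)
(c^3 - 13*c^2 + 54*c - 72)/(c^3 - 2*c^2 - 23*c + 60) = (c - 6)/(c + 5)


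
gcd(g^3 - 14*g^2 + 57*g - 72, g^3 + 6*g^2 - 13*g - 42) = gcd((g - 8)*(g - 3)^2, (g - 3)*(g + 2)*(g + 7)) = g - 3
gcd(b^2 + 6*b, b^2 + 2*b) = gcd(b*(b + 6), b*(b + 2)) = b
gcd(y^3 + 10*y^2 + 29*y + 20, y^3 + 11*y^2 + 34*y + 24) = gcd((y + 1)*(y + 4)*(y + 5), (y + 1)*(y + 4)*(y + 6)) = y^2 + 5*y + 4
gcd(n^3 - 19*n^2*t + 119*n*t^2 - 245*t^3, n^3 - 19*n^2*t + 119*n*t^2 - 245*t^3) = -n^3 + 19*n^2*t - 119*n*t^2 + 245*t^3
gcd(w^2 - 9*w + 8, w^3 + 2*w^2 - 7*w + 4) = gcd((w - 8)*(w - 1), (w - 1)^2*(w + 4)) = w - 1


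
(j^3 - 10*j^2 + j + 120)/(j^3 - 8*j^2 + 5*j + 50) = (j^2 - 5*j - 24)/(j^2 - 3*j - 10)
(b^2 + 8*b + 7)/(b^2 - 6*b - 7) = (b + 7)/(b - 7)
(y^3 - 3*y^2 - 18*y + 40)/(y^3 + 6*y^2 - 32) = (y - 5)/(y + 4)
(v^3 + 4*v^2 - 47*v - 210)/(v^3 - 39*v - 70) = (v + 6)/(v + 2)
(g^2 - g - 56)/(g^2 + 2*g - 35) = (g - 8)/(g - 5)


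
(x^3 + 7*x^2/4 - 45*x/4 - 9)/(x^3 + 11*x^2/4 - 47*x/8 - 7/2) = 2*(4*x^2 - 9*x - 9)/(8*x^2 - 10*x - 7)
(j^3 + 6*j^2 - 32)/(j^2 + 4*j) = j + 2 - 8/j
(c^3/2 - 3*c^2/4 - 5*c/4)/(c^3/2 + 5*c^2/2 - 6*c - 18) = c*(2*c^2 - 3*c - 5)/(2*(c^3 + 5*c^2 - 12*c - 36))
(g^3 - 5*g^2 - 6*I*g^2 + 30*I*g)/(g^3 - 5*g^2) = (g - 6*I)/g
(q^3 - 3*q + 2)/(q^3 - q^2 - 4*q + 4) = (q - 1)/(q - 2)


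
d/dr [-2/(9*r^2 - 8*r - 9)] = 4*(9*r - 4)/(-9*r^2 + 8*r + 9)^2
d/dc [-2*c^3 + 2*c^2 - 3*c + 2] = -6*c^2 + 4*c - 3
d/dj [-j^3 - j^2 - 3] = j*(-3*j - 2)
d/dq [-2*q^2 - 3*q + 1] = -4*q - 3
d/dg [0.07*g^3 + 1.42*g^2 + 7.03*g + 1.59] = 0.21*g^2 + 2.84*g + 7.03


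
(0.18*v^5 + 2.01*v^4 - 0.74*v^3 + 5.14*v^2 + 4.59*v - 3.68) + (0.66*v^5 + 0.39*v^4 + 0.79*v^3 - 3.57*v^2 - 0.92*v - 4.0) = 0.84*v^5 + 2.4*v^4 + 0.05*v^3 + 1.57*v^2 + 3.67*v - 7.68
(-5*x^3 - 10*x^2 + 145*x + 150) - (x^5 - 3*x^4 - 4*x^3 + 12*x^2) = -x^5 + 3*x^4 - x^3 - 22*x^2 + 145*x + 150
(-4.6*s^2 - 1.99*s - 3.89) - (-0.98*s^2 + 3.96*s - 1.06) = -3.62*s^2 - 5.95*s - 2.83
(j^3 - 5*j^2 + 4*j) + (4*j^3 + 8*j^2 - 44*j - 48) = 5*j^3 + 3*j^2 - 40*j - 48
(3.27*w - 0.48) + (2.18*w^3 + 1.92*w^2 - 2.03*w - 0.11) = 2.18*w^3 + 1.92*w^2 + 1.24*w - 0.59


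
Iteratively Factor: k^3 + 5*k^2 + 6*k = (k + 3)*(k^2 + 2*k) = (k + 2)*(k + 3)*(k)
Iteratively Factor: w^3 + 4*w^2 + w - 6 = (w + 2)*(w^2 + 2*w - 3) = (w + 2)*(w + 3)*(w - 1)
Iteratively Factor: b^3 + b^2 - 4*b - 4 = (b + 2)*(b^2 - b - 2) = (b - 2)*(b + 2)*(b + 1)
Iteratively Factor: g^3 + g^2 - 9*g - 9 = (g + 1)*(g^2 - 9) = (g - 3)*(g + 1)*(g + 3)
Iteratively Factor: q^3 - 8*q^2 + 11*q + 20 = (q - 5)*(q^2 - 3*q - 4) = (q - 5)*(q + 1)*(q - 4)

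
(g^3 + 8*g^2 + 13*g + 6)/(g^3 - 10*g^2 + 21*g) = (g^3 + 8*g^2 + 13*g + 6)/(g*(g^2 - 10*g + 21))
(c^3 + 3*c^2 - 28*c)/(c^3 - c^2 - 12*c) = (c + 7)/(c + 3)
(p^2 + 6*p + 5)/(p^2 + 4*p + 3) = (p + 5)/(p + 3)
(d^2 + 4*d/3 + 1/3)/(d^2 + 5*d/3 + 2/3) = (3*d + 1)/(3*d + 2)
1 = 1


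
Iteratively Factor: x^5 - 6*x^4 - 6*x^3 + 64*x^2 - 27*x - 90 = (x + 1)*(x^4 - 7*x^3 + x^2 + 63*x - 90) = (x + 1)*(x + 3)*(x^3 - 10*x^2 + 31*x - 30) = (x - 2)*(x + 1)*(x + 3)*(x^2 - 8*x + 15) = (x - 5)*(x - 2)*(x + 1)*(x + 3)*(x - 3)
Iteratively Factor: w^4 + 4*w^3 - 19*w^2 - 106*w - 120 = (w + 3)*(w^3 + w^2 - 22*w - 40) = (w - 5)*(w + 3)*(w^2 + 6*w + 8) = (w - 5)*(w + 2)*(w + 3)*(w + 4)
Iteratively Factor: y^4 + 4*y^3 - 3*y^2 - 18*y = (y)*(y^3 + 4*y^2 - 3*y - 18) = y*(y + 3)*(y^2 + y - 6) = y*(y - 2)*(y + 3)*(y + 3)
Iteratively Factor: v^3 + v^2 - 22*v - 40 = (v - 5)*(v^2 + 6*v + 8) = (v - 5)*(v + 2)*(v + 4)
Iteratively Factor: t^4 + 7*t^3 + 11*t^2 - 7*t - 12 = (t - 1)*(t^3 + 8*t^2 + 19*t + 12) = (t - 1)*(t + 4)*(t^2 + 4*t + 3) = (t - 1)*(t + 1)*(t + 4)*(t + 3)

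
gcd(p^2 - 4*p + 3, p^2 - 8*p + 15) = p - 3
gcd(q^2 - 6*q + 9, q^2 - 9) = q - 3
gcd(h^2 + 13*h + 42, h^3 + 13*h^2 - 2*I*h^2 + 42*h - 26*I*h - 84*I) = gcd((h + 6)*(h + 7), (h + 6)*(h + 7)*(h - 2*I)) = h^2 + 13*h + 42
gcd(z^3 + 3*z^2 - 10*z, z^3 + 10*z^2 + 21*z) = z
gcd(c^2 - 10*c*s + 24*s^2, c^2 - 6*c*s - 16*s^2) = 1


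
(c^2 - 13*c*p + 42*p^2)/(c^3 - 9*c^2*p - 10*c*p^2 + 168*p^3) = 1/(c + 4*p)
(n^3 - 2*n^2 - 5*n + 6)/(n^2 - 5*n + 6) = (n^2 + n - 2)/(n - 2)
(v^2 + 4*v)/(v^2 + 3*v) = (v + 4)/(v + 3)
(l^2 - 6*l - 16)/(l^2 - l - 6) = (l - 8)/(l - 3)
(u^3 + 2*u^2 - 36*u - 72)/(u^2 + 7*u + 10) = (u^2 - 36)/(u + 5)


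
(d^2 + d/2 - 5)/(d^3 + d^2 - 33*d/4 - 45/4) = 2*(d - 2)/(2*d^2 - 3*d - 9)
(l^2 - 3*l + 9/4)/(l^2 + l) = (l^2 - 3*l + 9/4)/(l*(l + 1))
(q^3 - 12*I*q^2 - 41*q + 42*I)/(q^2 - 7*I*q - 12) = (q^2 - 9*I*q - 14)/(q - 4*I)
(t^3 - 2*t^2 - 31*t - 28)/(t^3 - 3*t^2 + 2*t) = (t^3 - 2*t^2 - 31*t - 28)/(t*(t^2 - 3*t + 2))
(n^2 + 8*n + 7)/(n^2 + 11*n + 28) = (n + 1)/(n + 4)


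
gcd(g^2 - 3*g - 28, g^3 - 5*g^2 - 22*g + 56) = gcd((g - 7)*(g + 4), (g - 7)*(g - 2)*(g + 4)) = g^2 - 3*g - 28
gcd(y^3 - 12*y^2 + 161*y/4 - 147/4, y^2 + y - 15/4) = y - 3/2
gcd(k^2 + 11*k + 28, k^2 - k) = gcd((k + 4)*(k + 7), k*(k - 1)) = 1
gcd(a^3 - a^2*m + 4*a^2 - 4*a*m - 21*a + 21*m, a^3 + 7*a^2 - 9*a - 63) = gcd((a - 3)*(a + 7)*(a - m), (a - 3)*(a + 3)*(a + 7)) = a^2 + 4*a - 21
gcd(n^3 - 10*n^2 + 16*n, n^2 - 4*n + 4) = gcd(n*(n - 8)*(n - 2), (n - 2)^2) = n - 2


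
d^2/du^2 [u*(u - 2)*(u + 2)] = 6*u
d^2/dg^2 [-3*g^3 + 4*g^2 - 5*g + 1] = 8 - 18*g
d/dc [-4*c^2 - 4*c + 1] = -8*c - 4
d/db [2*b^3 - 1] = 6*b^2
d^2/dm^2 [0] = 0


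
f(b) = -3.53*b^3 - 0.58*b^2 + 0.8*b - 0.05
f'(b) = -10.59*b^2 - 1.16*b + 0.8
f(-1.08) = 2.86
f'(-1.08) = -10.30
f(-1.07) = 2.75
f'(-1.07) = -10.08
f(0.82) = -1.73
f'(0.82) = -7.27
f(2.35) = -47.18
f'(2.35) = -60.41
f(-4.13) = 235.42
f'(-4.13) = -175.04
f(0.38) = -0.02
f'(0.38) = -1.17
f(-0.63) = 0.10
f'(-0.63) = -2.67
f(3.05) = -103.16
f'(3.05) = -101.25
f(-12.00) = 6006.67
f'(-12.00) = -1510.24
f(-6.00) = 736.75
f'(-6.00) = -373.48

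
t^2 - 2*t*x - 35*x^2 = (t - 7*x)*(t + 5*x)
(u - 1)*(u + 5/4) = u^2 + u/4 - 5/4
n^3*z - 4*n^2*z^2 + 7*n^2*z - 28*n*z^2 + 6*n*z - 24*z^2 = (n + 6)*(n - 4*z)*(n*z + z)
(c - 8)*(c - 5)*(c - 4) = c^3 - 17*c^2 + 92*c - 160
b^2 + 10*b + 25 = (b + 5)^2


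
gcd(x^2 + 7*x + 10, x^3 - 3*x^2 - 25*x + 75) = x + 5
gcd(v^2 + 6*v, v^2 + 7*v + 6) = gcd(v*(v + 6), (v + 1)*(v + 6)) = v + 6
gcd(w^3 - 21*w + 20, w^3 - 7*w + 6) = w - 1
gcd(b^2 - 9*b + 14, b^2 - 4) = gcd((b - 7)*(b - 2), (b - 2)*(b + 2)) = b - 2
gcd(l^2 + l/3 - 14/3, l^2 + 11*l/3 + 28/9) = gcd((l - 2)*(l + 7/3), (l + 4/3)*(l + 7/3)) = l + 7/3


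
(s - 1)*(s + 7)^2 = s^3 + 13*s^2 + 35*s - 49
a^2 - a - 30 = (a - 6)*(a + 5)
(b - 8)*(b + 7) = b^2 - b - 56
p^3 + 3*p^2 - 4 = (p - 1)*(p + 2)^2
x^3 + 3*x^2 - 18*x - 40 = (x - 4)*(x + 2)*(x + 5)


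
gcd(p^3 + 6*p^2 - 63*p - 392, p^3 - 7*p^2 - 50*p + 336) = p^2 - p - 56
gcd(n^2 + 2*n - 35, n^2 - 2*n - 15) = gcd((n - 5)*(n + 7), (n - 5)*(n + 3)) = n - 5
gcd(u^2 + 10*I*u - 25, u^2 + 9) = 1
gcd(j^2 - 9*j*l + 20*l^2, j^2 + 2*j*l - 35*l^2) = j - 5*l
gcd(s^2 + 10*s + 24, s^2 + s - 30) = s + 6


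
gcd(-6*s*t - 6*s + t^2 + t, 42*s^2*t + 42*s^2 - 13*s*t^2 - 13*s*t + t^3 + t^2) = 6*s*t + 6*s - t^2 - t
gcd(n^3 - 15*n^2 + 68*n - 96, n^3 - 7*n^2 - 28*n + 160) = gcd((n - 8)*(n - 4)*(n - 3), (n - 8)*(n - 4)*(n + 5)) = n^2 - 12*n + 32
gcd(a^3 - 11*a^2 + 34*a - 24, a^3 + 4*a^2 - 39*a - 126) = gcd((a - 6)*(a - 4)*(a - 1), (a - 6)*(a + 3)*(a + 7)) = a - 6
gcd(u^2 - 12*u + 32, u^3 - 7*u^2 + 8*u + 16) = u - 4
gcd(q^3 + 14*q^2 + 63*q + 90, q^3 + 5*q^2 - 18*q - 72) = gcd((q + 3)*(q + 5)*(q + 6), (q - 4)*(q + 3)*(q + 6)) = q^2 + 9*q + 18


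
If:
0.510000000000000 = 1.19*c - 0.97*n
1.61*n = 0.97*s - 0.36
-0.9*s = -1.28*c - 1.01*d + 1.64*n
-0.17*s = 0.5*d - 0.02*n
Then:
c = 0.46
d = -0.14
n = 0.03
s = 0.43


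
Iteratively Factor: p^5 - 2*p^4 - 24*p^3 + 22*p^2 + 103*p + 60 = (p - 3)*(p^4 + p^3 - 21*p^2 - 41*p - 20) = (p - 5)*(p - 3)*(p^3 + 6*p^2 + 9*p + 4) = (p - 5)*(p - 3)*(p + 1)*(p^2 + 5*p + 4) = (p - 5)*(p - 3)*(p + 1)*(p + 4)*(p + 1)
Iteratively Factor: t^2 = (t)*(t)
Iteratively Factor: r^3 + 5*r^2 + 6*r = (r + 3)*(r^2 + 2*r) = (r + 2)*(r + 3)*(r)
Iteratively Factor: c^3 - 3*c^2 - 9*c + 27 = (c - 3)*(c^2 - 9) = (c - 3)*(c + 3)*(c - 3)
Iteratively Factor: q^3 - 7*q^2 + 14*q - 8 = (q - 4)*(q^2 - 3*q + 2) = (q - 4)*(q - 1)*(q - 2)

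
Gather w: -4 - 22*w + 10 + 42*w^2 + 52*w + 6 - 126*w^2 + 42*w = -84*w^2 + 72*w + 12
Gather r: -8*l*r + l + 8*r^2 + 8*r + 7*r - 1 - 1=l + 8*r^2 + r*(15 - 8*l) - 2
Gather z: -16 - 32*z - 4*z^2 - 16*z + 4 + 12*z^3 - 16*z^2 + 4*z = 12*z^3 - 20*z^2 - 44*z - 12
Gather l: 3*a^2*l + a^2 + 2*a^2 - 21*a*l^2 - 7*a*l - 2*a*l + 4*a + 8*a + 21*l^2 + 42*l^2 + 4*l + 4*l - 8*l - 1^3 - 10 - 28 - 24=3*a^2 + 12*a + l^2*(63 - 21*a) + l*(3*a^2 - 9*a) - 63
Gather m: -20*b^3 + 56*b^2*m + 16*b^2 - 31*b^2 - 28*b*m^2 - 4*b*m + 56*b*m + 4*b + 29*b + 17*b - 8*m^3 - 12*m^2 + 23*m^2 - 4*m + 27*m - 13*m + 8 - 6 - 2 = -20*b^3 - 15*b^2 + 50*b - 8*m^3 + m^2*(11 - 28*b) + m*(56*b^2 + 52*b + 10)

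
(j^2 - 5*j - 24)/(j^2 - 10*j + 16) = (j + 3)/(j - 2)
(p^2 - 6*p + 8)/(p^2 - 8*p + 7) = (p^2 - 6*p + 8)/(p^2 - 8*p + 7)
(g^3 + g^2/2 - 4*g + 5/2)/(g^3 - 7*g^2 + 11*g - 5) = (g + 5/2)/(g - 5)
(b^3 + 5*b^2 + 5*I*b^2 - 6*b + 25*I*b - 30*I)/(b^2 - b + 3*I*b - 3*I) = (b^2 + b*(6 + 5*I) + 30*I)/(b + 3*I)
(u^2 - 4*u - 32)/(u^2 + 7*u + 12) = (u - 8)/(u + 3)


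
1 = 1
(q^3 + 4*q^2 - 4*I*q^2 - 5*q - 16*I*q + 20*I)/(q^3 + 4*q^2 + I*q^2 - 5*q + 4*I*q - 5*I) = (q - 4*I)/(q + I)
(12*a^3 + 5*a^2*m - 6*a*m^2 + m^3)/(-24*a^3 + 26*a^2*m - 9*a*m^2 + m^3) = (-a - m)/(2*a - m)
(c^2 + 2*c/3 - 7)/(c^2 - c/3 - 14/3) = (c + 3)/(c + 2)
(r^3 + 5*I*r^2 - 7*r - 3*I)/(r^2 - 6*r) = (r^3 + 5*I*r^2 - 7*r - 3*I)/(r*(r - 6))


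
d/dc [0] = 0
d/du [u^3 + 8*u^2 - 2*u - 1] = 3*u^2 + 16*u - 2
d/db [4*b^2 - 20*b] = 8*b - 20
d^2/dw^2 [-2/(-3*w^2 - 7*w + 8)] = 4*(-9*w^2 - 21*w + (6*w + 7)^2 + 24)/(3*w^2 + 7*w - 8)^3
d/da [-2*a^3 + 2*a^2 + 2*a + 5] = -6*a^2 + 4*a + 2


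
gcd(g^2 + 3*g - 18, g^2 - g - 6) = g - 3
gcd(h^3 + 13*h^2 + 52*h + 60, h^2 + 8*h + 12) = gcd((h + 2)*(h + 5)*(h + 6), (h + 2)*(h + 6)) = h^2 + 8*h + 12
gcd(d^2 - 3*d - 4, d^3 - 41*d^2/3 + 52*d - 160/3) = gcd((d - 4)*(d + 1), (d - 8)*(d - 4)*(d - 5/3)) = d - 4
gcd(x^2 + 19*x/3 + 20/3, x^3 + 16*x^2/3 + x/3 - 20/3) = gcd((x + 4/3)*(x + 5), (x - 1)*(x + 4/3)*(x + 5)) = x^2 + 19*x/3 + 20/3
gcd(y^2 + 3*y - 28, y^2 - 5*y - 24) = 1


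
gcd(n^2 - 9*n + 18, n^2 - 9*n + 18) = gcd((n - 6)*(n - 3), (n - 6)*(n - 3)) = n^2 - 9*n + 18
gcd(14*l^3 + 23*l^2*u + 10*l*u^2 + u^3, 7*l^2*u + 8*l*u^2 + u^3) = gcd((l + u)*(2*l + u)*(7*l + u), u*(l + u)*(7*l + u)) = 7*l^2 + 8*l*u + u^2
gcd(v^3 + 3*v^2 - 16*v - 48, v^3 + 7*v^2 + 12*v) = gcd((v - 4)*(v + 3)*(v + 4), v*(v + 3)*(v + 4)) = v^2 + 7*v + 12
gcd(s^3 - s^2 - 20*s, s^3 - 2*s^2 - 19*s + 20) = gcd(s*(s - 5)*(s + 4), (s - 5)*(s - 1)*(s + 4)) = s^2 - s - 20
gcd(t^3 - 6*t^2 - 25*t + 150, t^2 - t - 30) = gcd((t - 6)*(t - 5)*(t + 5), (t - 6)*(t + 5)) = t^2 - t - 30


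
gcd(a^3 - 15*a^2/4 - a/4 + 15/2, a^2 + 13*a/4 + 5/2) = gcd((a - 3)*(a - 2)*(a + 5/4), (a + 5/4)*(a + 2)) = a + 5/4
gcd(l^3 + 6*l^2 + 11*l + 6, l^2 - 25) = 1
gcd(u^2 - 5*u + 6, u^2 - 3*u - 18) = 1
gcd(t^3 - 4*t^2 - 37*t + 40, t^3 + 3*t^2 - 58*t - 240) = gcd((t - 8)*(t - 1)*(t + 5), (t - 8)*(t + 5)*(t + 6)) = t^2 - 3*t - 40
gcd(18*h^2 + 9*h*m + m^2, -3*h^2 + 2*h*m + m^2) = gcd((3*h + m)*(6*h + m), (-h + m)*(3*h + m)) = 3*h + m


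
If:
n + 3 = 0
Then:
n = -3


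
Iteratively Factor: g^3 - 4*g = (g + 2)*(g^2 - 2*g) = (g - 2)*(g + 2)*(g)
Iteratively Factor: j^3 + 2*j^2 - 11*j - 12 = (j + 1)*(j^2 + j - 12) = (j - 3)*(j + 1)*(j + 4)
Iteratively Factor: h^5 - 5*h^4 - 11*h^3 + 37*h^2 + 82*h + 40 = (h - 4)*(h^4 - h^3 - 15*h^2 - 23*h - 10) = (h - 5)*(h - 4)*(h^3 + 4*h^2 + 5*h + 2) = (h - 5)*(h - 4)*(h + 1)*(h^2 + 3*h + 2) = (h - 5)*(h - 4)*(h + 1)*(h + 2)*(h + 1)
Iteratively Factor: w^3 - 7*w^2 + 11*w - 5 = (w - 5)*(w^2 - 2*w + 1) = (w - 5)*(w - 1)*(w - 1)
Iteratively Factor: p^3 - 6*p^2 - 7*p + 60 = (p + 3)*(p^2 - 9*p + 20) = (p - 4)*(p + 3)*(p - 5)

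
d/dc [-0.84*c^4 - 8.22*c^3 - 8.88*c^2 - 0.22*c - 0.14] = -3.36*c^3 - 24.66*c^2 - 17.76*c - 0.22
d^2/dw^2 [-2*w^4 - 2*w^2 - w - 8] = -24*w^2 - 4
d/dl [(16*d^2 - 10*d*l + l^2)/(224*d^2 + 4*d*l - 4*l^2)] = -9*d/(196*d^2 + 56*d*l + 4*l^2)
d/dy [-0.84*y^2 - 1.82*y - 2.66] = -1.68*y - 1.82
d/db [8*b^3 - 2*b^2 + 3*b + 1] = 24*b^2 - 4*b + 3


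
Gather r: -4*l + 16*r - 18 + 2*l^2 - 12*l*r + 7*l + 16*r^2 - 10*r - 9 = 2*l^2 + 3*l + 16*r^2 + r*(6 - 12*l) - 27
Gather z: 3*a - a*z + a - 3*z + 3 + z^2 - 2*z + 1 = 4*a + z^2 + z*(-a - 5) + 4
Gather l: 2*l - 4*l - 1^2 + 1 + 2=2 - 2*l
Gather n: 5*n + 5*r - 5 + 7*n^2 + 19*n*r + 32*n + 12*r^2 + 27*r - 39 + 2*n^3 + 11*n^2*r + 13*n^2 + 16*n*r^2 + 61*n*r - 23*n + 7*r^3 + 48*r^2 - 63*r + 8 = 2*n^3 + n^2*(11*r + 20) + n*(16*r^2 + 80*r + 14) + 7*r^3 + 60*r^2 - 31*r - 36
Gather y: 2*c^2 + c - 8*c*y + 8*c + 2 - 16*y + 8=2*c^2 + 9*c + y*(-8*c - 16) + 10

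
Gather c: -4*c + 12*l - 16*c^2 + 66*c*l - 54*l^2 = -16*c^2 + c*(66*l - 4) - 54*l^2 + 12*l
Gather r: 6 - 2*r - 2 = 4 - 2*r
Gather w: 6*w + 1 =6*w + 1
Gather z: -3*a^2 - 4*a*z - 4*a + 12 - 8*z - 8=-3*a^2 - 4*a + z*(-4*a - 8) + 4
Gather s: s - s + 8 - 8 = 0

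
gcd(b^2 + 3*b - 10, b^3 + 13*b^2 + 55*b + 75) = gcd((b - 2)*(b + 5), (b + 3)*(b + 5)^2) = b + 5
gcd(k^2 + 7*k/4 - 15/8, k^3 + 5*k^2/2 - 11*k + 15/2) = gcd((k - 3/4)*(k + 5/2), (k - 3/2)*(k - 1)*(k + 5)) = 1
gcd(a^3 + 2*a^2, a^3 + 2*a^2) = a^3 + 2*a^2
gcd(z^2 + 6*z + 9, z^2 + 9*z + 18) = z + 3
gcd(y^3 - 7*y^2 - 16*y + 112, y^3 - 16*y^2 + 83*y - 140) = y^2 - 11*y + 28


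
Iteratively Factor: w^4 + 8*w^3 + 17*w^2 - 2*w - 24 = (w + 3)*(w^3 + 5*w^2 + 2*w - 8) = (w + 2)*(w + 3)*(w^2 + 3*w - 4) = (w - 1)*(w + 2)*(w + 3)*(w + 4)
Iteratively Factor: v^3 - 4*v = (v + 2)*(v^2 - 2*v) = v*(v + 2)*(v - 2)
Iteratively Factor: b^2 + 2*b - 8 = (b - 2)*(b + 4)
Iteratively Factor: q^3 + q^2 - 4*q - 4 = (q + 2)*(q^2 - q - 2) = (q + 1)*(q + 2)*(q - 2)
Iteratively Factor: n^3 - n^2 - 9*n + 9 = (n + 3)*(n^2 - 4*n + 3) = (n - 1)*(n + 3)*(n - 3)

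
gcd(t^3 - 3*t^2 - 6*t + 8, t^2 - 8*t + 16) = t - 4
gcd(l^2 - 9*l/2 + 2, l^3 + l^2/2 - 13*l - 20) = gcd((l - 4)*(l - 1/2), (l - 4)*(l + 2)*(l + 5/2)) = l - 4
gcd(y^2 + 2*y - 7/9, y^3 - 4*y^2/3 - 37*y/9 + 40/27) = y - 1/3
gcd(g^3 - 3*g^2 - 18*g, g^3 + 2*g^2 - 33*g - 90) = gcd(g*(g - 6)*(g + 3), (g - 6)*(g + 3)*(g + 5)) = g^2 - 3*g - 18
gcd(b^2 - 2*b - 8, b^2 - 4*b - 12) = b + 2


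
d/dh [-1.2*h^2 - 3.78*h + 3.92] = -2.4*h - 3.78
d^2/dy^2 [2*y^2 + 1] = 4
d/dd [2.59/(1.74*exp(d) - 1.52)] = -4.5066*exp(d)/(1.74*exp(d) - 1.52)^2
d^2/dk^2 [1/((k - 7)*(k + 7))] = 2*(3*k^2 + 49)/(k^6 - 147*k^4 + 7203*k^2 - 117649)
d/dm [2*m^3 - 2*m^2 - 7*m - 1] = 6*m^2 - 4*m - 7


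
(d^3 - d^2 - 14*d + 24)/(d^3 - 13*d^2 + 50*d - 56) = (d^2 + d - 12)/(d^2 - 11*d + 28)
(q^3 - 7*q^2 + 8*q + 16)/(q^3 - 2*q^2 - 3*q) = (q^2 - 8*q + 16)/(q*(q - 3))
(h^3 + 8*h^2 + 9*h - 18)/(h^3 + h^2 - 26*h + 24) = (h + 3)/(h - 4)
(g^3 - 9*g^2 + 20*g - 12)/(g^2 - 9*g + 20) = (g^3 - 9*g^2 + 20*g - 12)/(g^2 - 9*g + 20)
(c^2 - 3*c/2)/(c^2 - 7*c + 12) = c*(2*c - 3)/(2*(c^2 - 7*c + 12))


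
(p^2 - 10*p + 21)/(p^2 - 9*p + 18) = (p - 7)/(p - 6)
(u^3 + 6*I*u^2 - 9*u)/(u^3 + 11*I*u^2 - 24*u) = (u + 3*I)/(u + 8*I)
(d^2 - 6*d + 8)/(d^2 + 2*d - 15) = (d^2 - 6*d + 8)/(d^2 + 2*d - 15)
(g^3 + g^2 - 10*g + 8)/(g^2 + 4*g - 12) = (g^2 + 3*g - 4)/(g + 6)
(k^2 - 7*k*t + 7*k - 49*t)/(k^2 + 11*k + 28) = (k - 7*t)/(k + 4)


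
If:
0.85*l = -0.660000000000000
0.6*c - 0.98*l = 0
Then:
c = -1.27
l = -0.78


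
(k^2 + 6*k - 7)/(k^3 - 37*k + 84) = (k - 1)/(k^2 - 7*k + 12)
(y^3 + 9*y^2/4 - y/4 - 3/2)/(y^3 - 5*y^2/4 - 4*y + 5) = (4*y^2 + y - 3)/(4*y^2 - 13*y + 10)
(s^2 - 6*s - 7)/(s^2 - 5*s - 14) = (s + 1)/(s + 2)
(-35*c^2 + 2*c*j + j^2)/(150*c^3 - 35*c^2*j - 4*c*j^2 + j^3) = (-7*c - j)/(30*c^2 - c*j - j^2)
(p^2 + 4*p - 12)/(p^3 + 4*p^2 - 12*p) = 1/p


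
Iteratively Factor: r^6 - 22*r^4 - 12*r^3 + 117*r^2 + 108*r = (r + 3)*(r^5 - 3*r^4 - 13*r^3 + 27*r^2 + 36*r) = r*(r + 3)*(r^4 - 3*r^3 - 13*r^2 + 27*r + 36) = r*(r - 4)*(r + 3)*(r^3 + r^2 - 9*r - 9) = r*(r - 4)*(r - 3)*(r + 3)*(r^2 + 4*r + 3) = r*(r - 4)*(r - 3)*(r + 1)*(r + 3)*(r + 3)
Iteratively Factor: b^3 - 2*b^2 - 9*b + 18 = (b - 2)*(b^2 - 9) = (b - 2)*(b + 3)*(b - 3)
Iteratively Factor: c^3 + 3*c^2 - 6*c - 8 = (c + 4)*(c^2 - c - 2) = (c - 2)*(c + 4)*(c + 1)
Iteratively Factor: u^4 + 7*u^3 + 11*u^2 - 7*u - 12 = (u + 4)*(u^3 + 3*u^2 - u - 3) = (u + 3)*(u + 4)*(u^2 - 1) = (u + 1)*(u + 3)*(u + 4)*(u - 1)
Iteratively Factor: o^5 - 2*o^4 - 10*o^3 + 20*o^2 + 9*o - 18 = (o - 1)*(o^4 - o^3 - 11*o^2 + 9*o + 18) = (o - 1)*(o + 3)*(o^3 - 4*o^2 + o + 6) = (o - 1)*(o + 1)*(o + 3)*(o^2 - 5*o + 6) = (o - 2)*(o - 1)*(o + 1)*(o + 3)*(o - 3)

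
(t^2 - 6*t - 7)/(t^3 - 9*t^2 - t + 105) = (t + 1)/(t^2 - 2*t - 15)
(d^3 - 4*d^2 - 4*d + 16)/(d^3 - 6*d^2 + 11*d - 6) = (d^2 - 2*d - 8)/(d^2 - 4*d + 3)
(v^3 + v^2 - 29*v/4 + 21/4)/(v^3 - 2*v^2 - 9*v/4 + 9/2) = (2*v^2 + 5*v - 7)/(2*v^2 - v - 6)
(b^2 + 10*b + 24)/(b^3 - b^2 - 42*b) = (b + 4)/(b*(b - 7))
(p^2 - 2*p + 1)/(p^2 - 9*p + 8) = (p - 1)/(p - 8)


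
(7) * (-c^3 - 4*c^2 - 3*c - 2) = -7*c^3 - 28*c^2 - 21*c - 14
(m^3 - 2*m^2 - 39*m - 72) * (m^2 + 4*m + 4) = m^5 + 2*m^4 - 43*m^3 - 236*m^2 - 444*m - 288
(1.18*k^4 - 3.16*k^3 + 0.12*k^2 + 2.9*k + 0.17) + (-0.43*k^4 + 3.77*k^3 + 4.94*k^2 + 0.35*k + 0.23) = 0.75*k^4 + 0.61*k^3 + 5.06*k^2 + 3.25*k + 0.4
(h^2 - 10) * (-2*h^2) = -2*h^4 + 20*h^2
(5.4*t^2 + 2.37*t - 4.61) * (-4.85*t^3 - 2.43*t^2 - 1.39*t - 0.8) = -26.19*t^5 - 24.6165*t^4 + 9.0934*t^3 + 3.588*t^2 + 4.5119*t + 3.688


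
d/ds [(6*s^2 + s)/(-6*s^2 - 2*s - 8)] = (-3*s^2 - 48*s - 4)/(2*(9*s^4 + 6*s^3 + 25*s^2 + 8*s + 16))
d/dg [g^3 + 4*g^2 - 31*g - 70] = 3*g^2 + 8*g - 31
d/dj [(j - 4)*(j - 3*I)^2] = (j - 3*I)*(3*j - 8 - 3*I)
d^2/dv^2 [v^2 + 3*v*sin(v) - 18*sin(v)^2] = -3*v*sin(v) + 72*sin(v)^2 + 6*cos(v) - 34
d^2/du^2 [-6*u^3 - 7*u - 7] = -36*u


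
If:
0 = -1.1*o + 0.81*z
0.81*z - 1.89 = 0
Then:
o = 1.72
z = 2.33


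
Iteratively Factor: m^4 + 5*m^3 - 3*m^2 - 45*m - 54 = (m + 3)*(m^3 + 2*m^2 - 9*m - 18) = (m - 3)*(m + 3)*(m^2 + 5*m + 6) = (m - 3)*(m + 3)^2*(m + 2)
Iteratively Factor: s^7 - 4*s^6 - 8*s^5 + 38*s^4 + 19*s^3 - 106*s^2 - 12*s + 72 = (s - 3)*(s^6 - s^5 - 11*s^4 + 5*s^3 + 34*s^2 - 4*s - 24) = (s - 3)^2*(s^5 + 2*s^4 - 5*s^3 - 10*s^2 + 4*s + 8) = (s - 3)^2*(s - 1)*(s^4 + 3*s^3 - 2*s^2 - 12*s - 8) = (s - 3)^2*(s - 1)*(s + 2)*(s^3 + s^2 - 4*s - 4) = (s - 3)^2*(s - 2)*(s - 1)*(s + 2)*(s^2 + 3*s + 2) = (s - 3)^2*(s - 2)*(s - 1)*(s + 1)*(s + 2)*(s + 2)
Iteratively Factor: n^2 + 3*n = (n + 3)*(n)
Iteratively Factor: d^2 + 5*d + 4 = (d + 4)*(d + 1)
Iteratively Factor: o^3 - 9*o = (o)*(o^2 - 9) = o*(o - 3)*(o + 3)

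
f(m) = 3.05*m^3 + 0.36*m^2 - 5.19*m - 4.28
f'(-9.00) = 729.48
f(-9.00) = -2151.86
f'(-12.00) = 1303.77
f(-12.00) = -5160.56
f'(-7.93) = 564.50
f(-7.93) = -1461.45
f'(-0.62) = -2.12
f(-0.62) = -1.65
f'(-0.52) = -3.09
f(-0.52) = -1.91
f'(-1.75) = 21.57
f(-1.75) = -10.44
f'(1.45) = 15.09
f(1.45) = -1.75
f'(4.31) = 167.88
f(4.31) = 224.23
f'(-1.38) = 11.24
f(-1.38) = -4.45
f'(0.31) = -4.09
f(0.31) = -5.76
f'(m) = 9.15*m^2 + 0.72*m - 5.19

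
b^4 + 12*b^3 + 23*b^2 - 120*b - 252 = (b - 3)*(b + 2)*(b + 6)*(b + 7)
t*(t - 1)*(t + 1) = t^3 - t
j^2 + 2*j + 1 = (j + 1)^2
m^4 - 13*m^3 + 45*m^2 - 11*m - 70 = (m - 7)*(m - 5)*(m - 2)*(m + 1)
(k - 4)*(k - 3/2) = k^2 - 11*k/2 + 6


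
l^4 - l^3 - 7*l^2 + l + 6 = (l - 3)*(l - 1)*(l + 1)*(l + 2)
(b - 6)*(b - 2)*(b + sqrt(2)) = b^3 - 8*b^2 + sqrt(2)*b^2 - 8*sqrt(2)*b + 12*b + 12*sqrt(2)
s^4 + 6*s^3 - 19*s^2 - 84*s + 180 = (s - 3)*(s - 2)*(s + 5)*(s + 6)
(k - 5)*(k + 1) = k^2 - 4*k - 5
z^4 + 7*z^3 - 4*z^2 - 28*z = z*(z - 2)*(z + 2)*(z + 7)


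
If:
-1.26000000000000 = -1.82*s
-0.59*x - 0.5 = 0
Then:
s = 0.69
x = -0.85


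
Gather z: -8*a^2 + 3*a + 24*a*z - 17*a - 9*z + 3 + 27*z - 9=-8*a^2 - 14*a + z*(24*a + 18) - 6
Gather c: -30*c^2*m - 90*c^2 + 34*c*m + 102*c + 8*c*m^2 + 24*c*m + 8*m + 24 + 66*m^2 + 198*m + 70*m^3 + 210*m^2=c^2*(-30*m - 90) + c*(8*m^2 + 58*m + 102) + 70*m^3 + 276*m^2 + 206*m + 24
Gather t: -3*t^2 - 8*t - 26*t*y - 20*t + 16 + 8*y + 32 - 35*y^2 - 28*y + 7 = -3*t^2 + t*(-26*y - 28) - 35*y^2 - 20*y + 55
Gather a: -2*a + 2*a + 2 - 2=0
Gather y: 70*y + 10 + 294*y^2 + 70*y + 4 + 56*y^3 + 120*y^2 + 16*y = 56*y^3 + 414*y^2 + 156*y + 14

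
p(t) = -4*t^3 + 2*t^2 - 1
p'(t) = -12*t^2 + 4*t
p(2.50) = -51.00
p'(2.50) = -65.00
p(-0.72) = 1.53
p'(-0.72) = -9.10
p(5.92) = -760.81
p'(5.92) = -396.88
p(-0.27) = -0.78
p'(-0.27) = -1.95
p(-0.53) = 0.16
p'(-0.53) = -5.49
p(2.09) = -28.78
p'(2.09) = -44.06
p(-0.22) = -0.86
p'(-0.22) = -1.46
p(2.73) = -67.48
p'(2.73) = -78.51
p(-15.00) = 13949.00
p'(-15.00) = -2760.00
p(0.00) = -1.00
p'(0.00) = 0.00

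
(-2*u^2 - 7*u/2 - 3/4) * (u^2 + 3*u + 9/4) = -2*u^4 - 19*u^3/2 - 63*u^2/4 - 81*u/8 - 27/16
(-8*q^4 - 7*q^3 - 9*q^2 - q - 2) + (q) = -8*q^4 - 7*q^3 - 9*q^2 - 2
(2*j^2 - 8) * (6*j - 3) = 12*j^3 - 6*j^2 - 48*j + 24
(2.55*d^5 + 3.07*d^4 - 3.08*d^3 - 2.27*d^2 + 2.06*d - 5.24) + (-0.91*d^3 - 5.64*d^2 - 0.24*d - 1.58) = 2.55*d^5 + 3.07*d^4 - 3.99*d^3 - 7.91*d^2 + 1.82*d - 6.82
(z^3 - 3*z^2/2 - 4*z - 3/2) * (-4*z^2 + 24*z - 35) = -4*z^5 + 30*z^4 - 55*z^3 - 75*z^2/2 + 104*z + 105/2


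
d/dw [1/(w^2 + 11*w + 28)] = (-2*w - 11)/(w^2 + 11*w + 28)^2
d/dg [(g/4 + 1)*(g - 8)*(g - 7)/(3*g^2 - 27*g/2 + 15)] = (2*g^4 - 18*g^3 + 137*g^2 - 1116*g + 1976)/(6*(4*g^4 - 36*g^3 + 121*g^2 - 180*g + 100))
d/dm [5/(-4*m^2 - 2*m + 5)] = 10*(4*m + 1)/(4*m^2 + 2*m - 5)^2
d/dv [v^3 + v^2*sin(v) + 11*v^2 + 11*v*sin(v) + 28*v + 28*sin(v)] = v^2*cos(v) + 3*v^2 + 2*v*sin(v) + 11*v*cos(v) + 22*v + 11*sin(v) + 28*cos(v) + 28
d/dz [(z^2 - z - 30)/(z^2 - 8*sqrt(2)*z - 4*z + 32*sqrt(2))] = ((2*z - 1)*(z^2 - 8*sqrt(2)*z - 4*z + 32*sqrt(2)) - 2*(-z + 2 + 4*sqrt(2))*(-z^2 + z + 30))/(z^2 - 8*sqrt(2)*z - 4*z + 32*sqrt(2))^2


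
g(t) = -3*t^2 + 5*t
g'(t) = 5 - 6*t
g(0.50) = 1.75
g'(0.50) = 2.00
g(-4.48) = -82.61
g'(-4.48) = 31.88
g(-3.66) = -58.49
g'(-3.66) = 26.96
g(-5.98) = -137.18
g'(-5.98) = 40.88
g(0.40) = 1.52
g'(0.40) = 2.60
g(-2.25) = -26.44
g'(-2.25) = 18.50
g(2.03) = -2.21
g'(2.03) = -7.18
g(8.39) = -169.23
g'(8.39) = -45.34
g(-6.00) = -138.00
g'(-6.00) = 41.00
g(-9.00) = -288.00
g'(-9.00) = 59.00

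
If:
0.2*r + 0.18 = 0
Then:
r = -0.90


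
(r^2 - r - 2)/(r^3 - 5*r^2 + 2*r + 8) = 1/(r - 4)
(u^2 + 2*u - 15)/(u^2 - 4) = (u^2 + 2*u - 15)/(u^2 - 4)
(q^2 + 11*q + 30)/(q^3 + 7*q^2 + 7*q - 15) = (q + 6)/(q^2 + 2*q - 3)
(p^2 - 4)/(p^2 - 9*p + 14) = (p + 2)/(p - 7)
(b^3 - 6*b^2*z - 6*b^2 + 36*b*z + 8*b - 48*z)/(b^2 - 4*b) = b - 6*z - 2 + 12*z/b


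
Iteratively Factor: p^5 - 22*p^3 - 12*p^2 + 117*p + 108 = (p + 3)*(p^4 - 3*p^3 - 13*p^2 + 27*p + 36) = (p - 3)*(p + 3)*(p^3 - 13*p - 12) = (p - 3)*(p + 1)*(p + 3)*(p^2 - p - 12) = (p - 4)*(p - 3)*(p + 1)*(p + 3)*(p + 3)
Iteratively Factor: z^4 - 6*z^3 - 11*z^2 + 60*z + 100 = (z - 5)*(z^3 - z^2 - 16*z - 20) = (z - 5)*(z + 2)*(z^2 - 3*z - 10) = (z - 5)*(z + 2)^2*(z - 5)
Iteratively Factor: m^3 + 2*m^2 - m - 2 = (m + 1)*(m^2 + m - 2) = (m - 1)*(m + 1)*(m + 2)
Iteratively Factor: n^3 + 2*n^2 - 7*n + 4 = (n + 4)*(n^2 - 2*n + 1) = (n - 1)*(n + 4)*(n - 1)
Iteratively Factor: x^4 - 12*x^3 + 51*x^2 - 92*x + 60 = (x - 2)*(x^3 - 10*x^2 + 31*x - 30) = (x - 2)^2*(x^2 - 8*x + 15) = (x - 5)*(x - 2)^2*(x - 3)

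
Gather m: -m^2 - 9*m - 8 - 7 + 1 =-m^2 - 9*m - 14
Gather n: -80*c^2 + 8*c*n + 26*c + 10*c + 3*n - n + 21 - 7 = -80*c^2 + 36*c + n*(8*c + 2) + 14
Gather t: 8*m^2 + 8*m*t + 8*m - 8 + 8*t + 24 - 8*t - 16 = 8*m^2 + 8*m*t + 8*m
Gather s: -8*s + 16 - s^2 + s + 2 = -s^2 - 7*s + 18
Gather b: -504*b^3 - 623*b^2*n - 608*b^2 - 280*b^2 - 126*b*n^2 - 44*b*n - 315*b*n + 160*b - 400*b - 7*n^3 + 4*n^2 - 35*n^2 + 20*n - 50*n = -504*b^3 + b^2*(-623*n - 888) + b*(-126*n^2 - 359*n - 240) - 7*n^3 - 31*n^2 - 30*n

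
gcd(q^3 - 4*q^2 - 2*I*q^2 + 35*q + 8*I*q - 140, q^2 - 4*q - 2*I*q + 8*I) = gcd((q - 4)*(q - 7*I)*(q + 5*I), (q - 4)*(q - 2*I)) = q - 4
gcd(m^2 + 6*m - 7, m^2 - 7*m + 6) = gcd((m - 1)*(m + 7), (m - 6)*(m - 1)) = m - 1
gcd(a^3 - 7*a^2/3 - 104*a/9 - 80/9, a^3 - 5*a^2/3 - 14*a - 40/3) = a^2 - 11*a/3 - 20/3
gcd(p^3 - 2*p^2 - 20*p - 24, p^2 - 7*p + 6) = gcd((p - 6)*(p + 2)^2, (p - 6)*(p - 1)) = p - 6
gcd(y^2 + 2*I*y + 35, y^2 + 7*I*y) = y + 7*I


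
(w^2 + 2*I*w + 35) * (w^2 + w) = w^4 + w^3 + 2*I*w^3 + 35*w^2 + 2*I*w^2 + 35*w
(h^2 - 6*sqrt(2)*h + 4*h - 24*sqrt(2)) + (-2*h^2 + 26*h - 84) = -h^2 - 6*sqrt(2)*h + 30*h - 84 - 24*sqrt(2)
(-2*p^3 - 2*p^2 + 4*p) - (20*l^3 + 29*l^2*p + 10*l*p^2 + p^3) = -20*l^3 - 29*l^2*p - 10*l*p^2 - 3*p^3 - 2*p^2 + 4*p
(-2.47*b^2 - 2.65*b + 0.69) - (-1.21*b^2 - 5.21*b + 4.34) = -1.26*b^2 + 2.56*b - 3.65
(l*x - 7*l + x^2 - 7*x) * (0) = 0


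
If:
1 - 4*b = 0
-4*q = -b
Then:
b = 1/4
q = 1/16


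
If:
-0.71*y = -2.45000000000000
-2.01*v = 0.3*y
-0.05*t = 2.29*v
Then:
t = 23.59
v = -0.52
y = 3.45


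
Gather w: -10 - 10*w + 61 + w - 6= 45 - 9*w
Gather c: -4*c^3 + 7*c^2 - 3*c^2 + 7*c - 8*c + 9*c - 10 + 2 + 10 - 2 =-4*c^3 + 4*c^2 + 8*c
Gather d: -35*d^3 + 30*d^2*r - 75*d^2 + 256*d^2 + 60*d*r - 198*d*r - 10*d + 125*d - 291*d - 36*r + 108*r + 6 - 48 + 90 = -35*d^3 + d^2*(30*r + 181) + d*(-138*r - 176) + 72*r + 48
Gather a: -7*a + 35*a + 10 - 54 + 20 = 28*a - 24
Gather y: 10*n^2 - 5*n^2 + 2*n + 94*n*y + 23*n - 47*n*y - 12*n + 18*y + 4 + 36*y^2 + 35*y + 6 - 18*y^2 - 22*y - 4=5*n^2 + 13*n + 18*y^2 + y*(47*n + 31) + 6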